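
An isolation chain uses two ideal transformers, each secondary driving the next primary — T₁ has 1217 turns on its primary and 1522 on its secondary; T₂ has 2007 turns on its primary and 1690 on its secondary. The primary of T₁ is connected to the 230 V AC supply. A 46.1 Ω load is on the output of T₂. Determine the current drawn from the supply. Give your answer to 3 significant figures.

Secondary of T₁: V = 230.00 × 1522/1217 = 287.64 V.
Secondary of T₂: V = 287.64 × 1690/2007 = 242.21 V.
I_load = 242.21/46.1 = 5.2540 A, so P_out = 242.21 × 5.2540 = 1272.6 W.
All ideal ⇒ P_in = P_out, so I_supply = 1272.6/230 = 5.53 A.

I_supply ≈ 5.53 A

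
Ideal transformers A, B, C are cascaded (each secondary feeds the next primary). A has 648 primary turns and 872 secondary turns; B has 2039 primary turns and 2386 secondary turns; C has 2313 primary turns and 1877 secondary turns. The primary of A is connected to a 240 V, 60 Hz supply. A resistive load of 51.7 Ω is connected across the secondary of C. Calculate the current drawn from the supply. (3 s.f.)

Secondary of A: V = 240.00 × 872/648 = 322.96 V.
Secondary of B: V = 322.96 × 2386/2039 = 377.93 V.
Secondary of C: V = 377.93 × 1877/2313 = 306.69 V.
I_load = 306.69/51.7 = 5.9320 A, so P_out = 306.69 × 5.9320 = 1819.3 W.
All ideal ⇒ P_in = P_out, so I_supply = 1819.3/240 = 7.58 A.

I_supply ≈ 7.58 A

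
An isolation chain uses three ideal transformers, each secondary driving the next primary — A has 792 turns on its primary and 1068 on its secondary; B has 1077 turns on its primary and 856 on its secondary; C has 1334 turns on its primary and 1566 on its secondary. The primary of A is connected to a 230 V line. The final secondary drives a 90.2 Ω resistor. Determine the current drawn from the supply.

I_supply ≈ 4.04 A

Secondary of A: V = 230.00 × 1068/792 = 310.15 V.
Secondary of B: V = 310.15 × 856/1077 = 246.51 V.
Secondary of C: V = 246.51 × 1566/1334 = 289.38 V.
I_load = 289.38/90.2 = 3.2082 A, so P_out = 289.38 × 3.2082 = 928.39 W.
All ideal ⇒ P_in = P_out, so I_supply = 928.39/230 = 4.04 A.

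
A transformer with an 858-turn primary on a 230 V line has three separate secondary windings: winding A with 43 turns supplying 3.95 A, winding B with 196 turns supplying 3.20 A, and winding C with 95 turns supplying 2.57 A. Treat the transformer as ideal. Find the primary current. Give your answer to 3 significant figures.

I_p ≈ 1.21 A

V_A = 230 × 43/858 = 11.527 V; V_B = 230 × 196/858 = 52.541 V; V_C = 230 × 95/858 = 25.466 V.
P_out = V_A I_A + V_B I_B + V_C I_C = 11.527×3.95 + 52.541×3.20 + 25.466×2.57 = 45.531 + 168.13 + 65.448 = 279.11 W.
Ideal ⇒ P_in = P_out, so I_p = P_out/V_p = 279.11/230 = 1.21 A.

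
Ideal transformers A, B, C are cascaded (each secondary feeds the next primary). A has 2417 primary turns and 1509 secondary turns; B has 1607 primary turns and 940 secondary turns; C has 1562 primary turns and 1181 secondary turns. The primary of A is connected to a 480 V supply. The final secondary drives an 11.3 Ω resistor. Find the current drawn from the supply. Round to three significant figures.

Secondary of A: V = 480.00 × 1509/2417 = 299.68 V.
Secondary of B: V = 299.68 × 940/1607 = 175.29 V.
Secondary of C: V = 175.29 × 1181/1562 = 132.54 V.
I_load = 132.54/11.3 = 11.729 A, so P_out = 132.54 × 11.729 = 1554.5 W.
All ideal ⇒ P_in = P_out, so I_supply = 1554.5/480 = 3.24 A.

I_supply ≈ 3.24 A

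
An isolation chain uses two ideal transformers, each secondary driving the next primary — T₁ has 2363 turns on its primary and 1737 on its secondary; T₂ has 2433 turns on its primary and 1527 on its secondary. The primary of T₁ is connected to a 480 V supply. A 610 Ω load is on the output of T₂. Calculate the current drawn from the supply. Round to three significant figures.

I_supply ≈ 0.167 A

Secondary of T₁: V = 480.00 × 1737/2363 = 352.84 V.
Secondary of T₂: V = 352.84 × 1527/2433 = 221.45 V.
I_load = 221.45/610 = 0.36303 A, so P_out = 221.45 × 0.36303 = 80.393 W.
All ideal ⇒ P_in = P_out, so I_supply = 80.393/480 = 0.167 A.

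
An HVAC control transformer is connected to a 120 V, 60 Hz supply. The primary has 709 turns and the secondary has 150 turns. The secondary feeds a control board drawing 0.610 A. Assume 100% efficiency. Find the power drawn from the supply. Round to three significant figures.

P ≈ 15.5 W

I_p = I_s × N_s/N_p = 0.610 × 150/709 = 0.12906 A.
P = V_p I_p = 120 × 0.12906 = 15.5 W.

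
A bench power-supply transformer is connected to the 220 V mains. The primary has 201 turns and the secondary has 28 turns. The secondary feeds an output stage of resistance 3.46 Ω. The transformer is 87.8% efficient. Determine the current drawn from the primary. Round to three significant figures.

V_s = 220 × 28/201 = 30.647 V.
I_s = V_s/R = 30.647/3.46 = 8.8574 A.
P_out = V_s I_s = 30.647 × 8.8574 = 271.45 W.
P_in = P_out/η = 271.45/0.878 = 309.17 W.
I_p = P_in/V_p = 309.17/220 = 1.41 A.

I_p ≈ 1.41 A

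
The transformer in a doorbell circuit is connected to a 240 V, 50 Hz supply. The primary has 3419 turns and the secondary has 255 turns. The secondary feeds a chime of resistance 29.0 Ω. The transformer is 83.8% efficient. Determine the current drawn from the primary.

I_p ≈ 0.0549 A

V_s = 240 × 255/3419 = 17.900 V.
I_s = V_s/R = 17.900/29.0 = 0.61724 A.
P_out = V_s I_s = 17.900 × 0.61724 = 11.049 W.
P_in = P_out/η = 11.049/0.838 = 13.184 W.
I_p = P_in/V_p = 13.184/240 = 0.0549 A.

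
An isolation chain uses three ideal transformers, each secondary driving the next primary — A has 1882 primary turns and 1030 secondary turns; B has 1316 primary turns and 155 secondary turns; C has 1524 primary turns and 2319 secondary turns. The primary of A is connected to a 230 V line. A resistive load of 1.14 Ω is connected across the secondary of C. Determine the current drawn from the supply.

I_supply ≈ 1.94 A

After A: V = 230.00 × 1030/1882 = 125.88 V.
After B: V = 125.88 × 155/1316 = 14.826 V.
After C: V = 14.826 × 2319/1524 = 22.560 V.
I_load = 22.560/1.14 = 19.789 A, so P_out = 22.560 × 19.789 = 446.45 W.
All ideal ⇒ P_in = P_out, so I_supply = 446.45/230 = 1.94 A.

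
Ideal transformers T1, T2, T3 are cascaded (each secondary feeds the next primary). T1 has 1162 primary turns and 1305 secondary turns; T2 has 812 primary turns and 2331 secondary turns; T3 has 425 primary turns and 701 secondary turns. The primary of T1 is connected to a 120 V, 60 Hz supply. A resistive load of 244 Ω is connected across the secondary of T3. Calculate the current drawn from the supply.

I_supply ≈ 13.9 A

After T1: V = 120.00 × 1305/1162 = 134.77 V.
After T2: V = 134.77 × 2331/812 = 386.88 V.
After T3: V = 386.88 × 701/425 = 638.12 V.
I_load = 638.12/244 = 2.6152 A, so P_out = 638.12 × 2.6152 = 1668.8 W.
All ideal ⇒ P_in = P_out, so I_supply = 1668.8/120 = 13.9 A.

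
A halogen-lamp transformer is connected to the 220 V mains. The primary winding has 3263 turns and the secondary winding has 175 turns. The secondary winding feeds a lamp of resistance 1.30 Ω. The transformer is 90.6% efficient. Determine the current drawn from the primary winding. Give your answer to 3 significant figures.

I_p ≈ 0.537 A

V_s = 220 × 175/3263 = 11.799 V.
I_s = V_s/R = 11.799/1.30 = 9.0761 A.
P_out = V_s I_s = 11.799 × 9.0761 = 107.09 W.
P_in = P_out/η = 107.09/0.906 = 118.20 W.
I_p = P_in/V_p = 118.20/220 = 0.537 A.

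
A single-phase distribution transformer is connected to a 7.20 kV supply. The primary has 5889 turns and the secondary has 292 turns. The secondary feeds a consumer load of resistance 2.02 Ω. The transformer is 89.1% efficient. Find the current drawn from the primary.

V_s = 7200 × 292/5889 = 357.00 V.
I_s = V_s/R = 357.00/2.02 = 176.73 A.
P_out = V_s I_s = 357.00 × 176.73 = 63095 W.
P_in = P_out/η = 63095/0.891 = 70814 W.
I_p = P_in/V_p = 70814/7200 = 9.84 A.

I_p ≈ 9.84 A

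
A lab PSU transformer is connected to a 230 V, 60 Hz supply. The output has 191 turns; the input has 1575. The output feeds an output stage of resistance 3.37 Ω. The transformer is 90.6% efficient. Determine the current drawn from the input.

V_out = 230 × 191/1575 = 27.892 V.
I_out = V_out/R = 27.892/3.37 = 8.2766 A.
P_out = V_out I_out = 27.892 × 8.2766 = 230.85 W.
P_in = P_out/η = 230.85/0.906 = 254.80 W.
I_in = P_in/V_in = 254.80/230 = 1.11 A.

I_in ≈ 1.11 A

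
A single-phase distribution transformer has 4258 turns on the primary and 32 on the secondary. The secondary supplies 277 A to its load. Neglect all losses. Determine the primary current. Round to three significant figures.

For an ideal transformer I_p/I_s = N_s/N_p, so I_p = 277 × 32/4258 = 2.08 A.

I_p ≈ 2.08 A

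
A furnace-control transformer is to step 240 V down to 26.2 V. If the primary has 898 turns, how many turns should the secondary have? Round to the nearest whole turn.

N_s/N_p = V_s/V_p, so N_s = 898 × 26.2/240 = 98.0 ≈ 98 turns.

N_s = 98 turns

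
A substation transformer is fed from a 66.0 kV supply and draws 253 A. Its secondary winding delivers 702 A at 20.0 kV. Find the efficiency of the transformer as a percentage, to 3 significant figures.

P_in = 66000 × 253 = 1.66980×10^7 W.
P_out = 20000 × 702 = 1.40400×10^7 W.
η = P_out/P_in = 1.40400×10^7/(1.66980×10^7) = 0.841.

η ≈ 84.1%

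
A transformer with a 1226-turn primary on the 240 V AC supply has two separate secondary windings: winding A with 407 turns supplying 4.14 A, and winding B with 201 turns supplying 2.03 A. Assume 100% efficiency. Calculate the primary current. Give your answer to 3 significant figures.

V_A = 240 × 407/1226 = 79.674 V; V_B = 240 × 201/1226 = 39.347 V.
P_out = V_A I_A + V_B I_B = 79.674×4.14 + 39.347×2.03 = 329.85 + 79.875 = 409.72 W.
Ideal ⇒ P_in = P_out, so I_p = P_out/V_p = 409.72/240 = 1.71 A.

I_p ≈ 1.71 A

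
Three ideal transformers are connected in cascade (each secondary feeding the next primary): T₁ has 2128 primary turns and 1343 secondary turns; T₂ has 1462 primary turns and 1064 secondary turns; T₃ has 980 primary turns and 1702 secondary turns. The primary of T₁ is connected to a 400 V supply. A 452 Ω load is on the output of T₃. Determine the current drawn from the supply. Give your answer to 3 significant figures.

Secondary of T₁: V = 400.00 × 1343/2128 = 252.44 V.
Secondary of T₂: V = 252.44 × 1064/1462 = 183.72 V.
Secondary of T₃: V = 183.72 × 1702/980 = 319.07 V.
I_load = 319.07/452 = 0.70592 A, so P_out = 319.07 × 0.70592 = 225.24 W.
All ideal ⇒ P_in = P_out, so I_supply = 225.24/400 = 0.563 A.

I_supply ≈ 0.563 A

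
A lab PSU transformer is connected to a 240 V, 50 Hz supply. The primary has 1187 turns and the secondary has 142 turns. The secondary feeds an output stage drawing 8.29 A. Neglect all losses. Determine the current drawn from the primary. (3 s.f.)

I_p ≈ 0.992 A

For an ideal transformer I_p N_p = I_s N_s, so I_p = 8.29 × 142/1187 = 0.992 A.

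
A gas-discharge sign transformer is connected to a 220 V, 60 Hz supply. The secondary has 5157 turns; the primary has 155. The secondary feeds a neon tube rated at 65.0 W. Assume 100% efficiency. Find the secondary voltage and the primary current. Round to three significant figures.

V_s = V_p × N_s/N_p = 220 × 5157/155 = 7319.6 V.
I_s = P/V_s = 65.0/7319.6 = 0.0088803 A.
I_p = I_s × N_s/N_p = 0.0088803 × 5157/155 = 0.295 A.

V_s ≈ 7320 V, I_p ≈ 0.295 A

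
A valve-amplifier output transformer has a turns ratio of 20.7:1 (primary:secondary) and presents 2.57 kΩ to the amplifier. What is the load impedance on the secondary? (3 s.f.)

Z_s ≈ 6.00 Ω

Z_s = Z_p/(N_p/N_s)² = 2570/20.7² = 6.00 Ω.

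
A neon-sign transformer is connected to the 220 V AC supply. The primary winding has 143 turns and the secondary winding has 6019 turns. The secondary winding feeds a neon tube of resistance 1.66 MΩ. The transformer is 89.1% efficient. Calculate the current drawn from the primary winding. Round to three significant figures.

I_p ≈ 0.264 A

V_s = 220 × 6019/143 = 9260.0 V.
I_s = V_s/R = 9260.0/(1.66×10^6) = 0.0055783 A.
P_out = V_s I_s = 9260.0 × 0.0055783 = 51.655 W.
P_in = P_out/η = 51.655/0.891 = 57.974 W.
I_p = P_in/V_p = 57.974/220 = 0.264 A.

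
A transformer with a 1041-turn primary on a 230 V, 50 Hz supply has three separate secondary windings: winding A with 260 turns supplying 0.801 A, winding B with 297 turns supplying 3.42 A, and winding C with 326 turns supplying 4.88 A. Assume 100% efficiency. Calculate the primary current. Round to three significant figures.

V_A = 230 × 260/1041 = 57.445 V; V_B = 230 × 297/1041 = 65.620 V; V_C = 230 × 326/1041 = 72.027 V.
P_out = V_A I_A + V_B I_B + V_C I_C = 57.445×0.801 + 65.620×3.42 + 72.027×4.88 = 46.013 + 224.42 + 351.49 = 621.92 W.
Ideal ⇒ P_in = P_out, so I_p = P_out/V_p = 621.92/230 = 2.70 A.

I_p ≈ 2.70 A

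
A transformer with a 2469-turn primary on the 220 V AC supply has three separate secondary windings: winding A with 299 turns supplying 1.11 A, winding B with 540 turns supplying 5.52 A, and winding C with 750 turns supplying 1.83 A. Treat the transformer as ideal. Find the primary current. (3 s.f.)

I_p ≈ 1.90 A

V_A = 220 × 299/2469 = 26.642 V; V_B = 220 × 540/2469 = 48.117 V; V_C = 220 × 750/2469 = 66.829 V.
P_out = V_A I_A + V_B I_B + V_C I_C = 26.642×1.11 + 48.117×5.52 + 66.829×1.83 = 29.573 + 265.60 + 122.30 = 417.47 W.
Ideal ⇒ P_in = P_out, so I_p = P_out/V_p = 417.47/220 = 1.90 A.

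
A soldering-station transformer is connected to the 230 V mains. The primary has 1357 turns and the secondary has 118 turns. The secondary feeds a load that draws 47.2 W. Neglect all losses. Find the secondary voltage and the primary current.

V_s ≈ 20.0 V, I_p ≈ 0.205 A

V_s = V_p × N_s/N_p = 230 × 118/1357 = 20.000 V.
I_s = P/V_s = 47.2/20.000 = 2.3600 A.
I_p = I_s × N_s/N_p = 2.3600 × 118/1357 = 0.205 A.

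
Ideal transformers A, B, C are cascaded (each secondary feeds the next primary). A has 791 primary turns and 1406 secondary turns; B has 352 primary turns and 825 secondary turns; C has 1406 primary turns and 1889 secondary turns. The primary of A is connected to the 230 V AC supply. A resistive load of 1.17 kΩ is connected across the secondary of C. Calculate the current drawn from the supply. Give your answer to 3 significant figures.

After A: V = 230.00 × 1406/791 = 408.82 V.
After B: V = 408.82 × 825/352 = 958.18 V.
After C: V = 958.18 × 1889/1406 = 1287.3 V.
I_load = 1287.3/1170 = 1.1003 A, so P_out = 1287.3 × 1.1003 = 1416.5 W.
All ideal ⇒ P_in = P_out, so I_supply = 1416.5/230 = 6.16 A.

I_supply ≈ 6.16 A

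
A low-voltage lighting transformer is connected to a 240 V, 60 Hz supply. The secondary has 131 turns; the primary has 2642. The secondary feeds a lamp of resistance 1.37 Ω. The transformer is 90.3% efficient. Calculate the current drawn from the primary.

I_p ≈ 0.477 A

V_s = 240 × 131/2642 = 11.900 V.
I_s = V_s/R = 11.900/1.37 = 8.6862 A.
P_out = V_s I_s = 11.900 × 8.6862 = 103.37 W.
P_in = P_out/η = 103.37/0.903 = 114.47 W.
I_p = P_in/V_p = 114.47/240 = 0.477 A.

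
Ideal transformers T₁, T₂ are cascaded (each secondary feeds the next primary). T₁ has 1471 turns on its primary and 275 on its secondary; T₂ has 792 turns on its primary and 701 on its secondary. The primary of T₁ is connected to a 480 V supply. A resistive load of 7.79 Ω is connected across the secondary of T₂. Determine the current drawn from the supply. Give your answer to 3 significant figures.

I_supply ≈ 1.69 A

Secondary of T₁: V = 480.00 × 275/1471 = 89.735 V.
Secondary of T₂: V = 89.735 × 701/792 = 79.424 V.
I_load = 79.424/7.79 = 10.196 A, so P_out = 79.424 × 10.196 = 809.79 W.
All ideal ⇒ P_in = P_out, so I_supply = 809.79/480 = 1.69 A.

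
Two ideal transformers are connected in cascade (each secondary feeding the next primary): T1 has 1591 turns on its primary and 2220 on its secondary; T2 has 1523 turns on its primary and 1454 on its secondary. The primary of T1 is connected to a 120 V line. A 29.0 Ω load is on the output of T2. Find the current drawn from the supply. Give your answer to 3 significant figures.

Secondary of T1: V = 120.00 × 2220/1591 = 167.44 V.
Secondary of T2: V = 167.44 × 1454/1523 = 159.86 V.
I_load = 159.86/29.0 = 5.5123 A, so P_out = 159.86 × 5.5123 = 881.17 W.
All ideal ⇒ P_in = P_out, so I_supply = 881.17/120 = 7.34 A.

I_supply ≈ 7.34 A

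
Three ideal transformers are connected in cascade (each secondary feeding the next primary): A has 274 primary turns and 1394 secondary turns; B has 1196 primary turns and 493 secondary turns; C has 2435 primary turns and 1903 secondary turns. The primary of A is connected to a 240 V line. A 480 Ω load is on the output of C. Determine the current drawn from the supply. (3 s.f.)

I_supply ≈ 1.34 A

Secondary of A: V = 240.00 × 1394/274 = 1221.0 V.
Secondary of B: V = 1221.0 × 493/1196 = 503.31 V.
Secondary of C: V = 503.31 × 1903/2435 = 393.35 V.
I_load = 393.35/480 = 0.81948 A, so P_out = 393.35 × 0.81948 = 322.34 W.
All ideal ⇒ P_in = P_out, so I_supply = 322.34/240 = 1.34 A.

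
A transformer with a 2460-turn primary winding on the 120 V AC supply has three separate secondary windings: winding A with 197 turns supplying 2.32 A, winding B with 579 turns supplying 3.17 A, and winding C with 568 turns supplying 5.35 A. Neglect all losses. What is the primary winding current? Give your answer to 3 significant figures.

I_p ≈ 2.17 A

V_A = 120 × 197/2460 = 9.6098 V; V_B = 120 × 579/2460 = 28.244 V; V_C = 120 × 568/2460 = 27.707 V.
P_out = V_A I_A + V_B I_B + V_C I_C = 9.6098×2.32 + 28.244×3.17 + 27.707×5.35 = 22.295 + 89.533 + 148.23 = 260.06 W.
Ideal ⇒ P_in = P_out, so I_p = P_out/V_p = 260.06/120 = 2.17 A.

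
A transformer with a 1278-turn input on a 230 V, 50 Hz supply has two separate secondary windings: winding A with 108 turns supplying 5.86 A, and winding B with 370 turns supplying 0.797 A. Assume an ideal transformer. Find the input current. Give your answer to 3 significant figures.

V_A = 230 × 108/1278 = 19.437 V; V_B = 230 × 370/1278 = 66.588 V.
P_out = V_A I_A + V_B I_B = 19.437×5.86 + 66.588×0.797 = 113.90 + 53.071 = 166.97 W.
Ideal ⇒ P_in = P_out, so I_in = P_out/V_in = 166.97/230 = 0.726 A.

I_in ≈ 0.726 A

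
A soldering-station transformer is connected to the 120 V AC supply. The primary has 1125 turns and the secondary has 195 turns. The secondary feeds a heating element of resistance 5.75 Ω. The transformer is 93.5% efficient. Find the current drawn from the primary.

V_s = 120 × 195/1125 = 20.800 V.
I_s = V_s/R = 20.800/5.75 = 3.6174 A.
P_out = V_s I_s = 20.800 × 3.6174 = 75.242 W.
P_in = P_out/η = 75.242/0.935 = 80.472 W.
I_p = P_in/V_p = 80.472/120 = 0.671 A.

I_p ≈ 0.671 A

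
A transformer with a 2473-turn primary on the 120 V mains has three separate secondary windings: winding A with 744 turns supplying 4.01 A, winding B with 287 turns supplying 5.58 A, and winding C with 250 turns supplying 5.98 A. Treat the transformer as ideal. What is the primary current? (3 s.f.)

V_A = 120 × 744/2473 = 36.102 V; V_B = 120 × 287/2473 = 13.926 V; V_C = 120 × 250/2473 = 12.131 V.
P_out = V_A I_A + V_B I_B + V_C I_C = 36.102×4.01 + 13.926×5.58 + 12.131×5.98 = 144.77 + 77.709 + 72.543 = 295.02 W.
Ideal ⇒ P_in = P_out, so I_p = P_out/V_p = 295.02/120 = 2.46 A.

I_p ≈ 2.46 A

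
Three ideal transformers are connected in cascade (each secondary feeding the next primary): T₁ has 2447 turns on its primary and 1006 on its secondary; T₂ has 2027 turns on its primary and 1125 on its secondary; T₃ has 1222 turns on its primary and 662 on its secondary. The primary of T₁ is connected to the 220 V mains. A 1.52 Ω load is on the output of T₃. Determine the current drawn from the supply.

I_supply ≈ 2.21 A

After T₁: V = 220.00 × 1006/2447 = 90.445 V.
After T₂: V = 90.445 × 1125/2027 = 50.198 V.
After T₃: V = 50.198 × 662/1222 = 27.194 V.
I_load = 27.194/1.52 = 17.891 A, so P_out = 27.194 × 17.891 = 486.52 W.
All ideal ⇒ P_in = P_out, so I_supply = 486.52/220 = 2.21 A.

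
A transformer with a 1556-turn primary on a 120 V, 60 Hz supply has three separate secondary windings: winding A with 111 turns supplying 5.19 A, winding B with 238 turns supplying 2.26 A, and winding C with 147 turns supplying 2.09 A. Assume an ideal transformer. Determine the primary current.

I_p ≈ 0.913 A

V_A = 120 × 111/1556 = 8.5604 V; V_B = 120 × 238/1556 = 18.355 V; V_C = 120 × 147/1556 = 11.337 V.
P_out = V_A I_A + V_B I_B + V_C I_C = 8.5604×5.19 + 18.355×2.26 + 11.337×2.09 = 44.429 + 41.482 + 23.694 = 109.60 W.
Ideal ⇒ P_in = P_out, so I_p = P_out/V_p = 109.60/120 = 0.913 A.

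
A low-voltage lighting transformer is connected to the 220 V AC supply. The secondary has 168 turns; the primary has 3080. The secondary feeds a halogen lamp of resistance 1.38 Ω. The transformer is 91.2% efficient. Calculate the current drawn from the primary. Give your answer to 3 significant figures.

I_p ≈ 0.520 A

V_s = 220 × 168/3080 = 12.000 V.
I_s = V_s/R = 12.000/1.38 = 8.6957 A.
P_out = V_s I_s = 12.000 × 8.6957 = 104.35 W.
P_in = P_out/η = 104.35/0.912 = 114.42 W.
I_p = P_in/V_p = 114.42/220 = 0.520 A.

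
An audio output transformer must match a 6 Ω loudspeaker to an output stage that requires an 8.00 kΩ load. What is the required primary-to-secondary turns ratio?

N_p/N_s ≈ 36.5

Z_p/Z_s = (N_p/N_s)², so N_p/N_s = √(8000/6) = √1330 = 36.5.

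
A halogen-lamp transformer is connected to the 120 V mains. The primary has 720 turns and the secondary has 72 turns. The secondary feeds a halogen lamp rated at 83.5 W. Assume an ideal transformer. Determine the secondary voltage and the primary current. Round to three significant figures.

V_s = V_p × N_s/N_p = 120 × 72/720 = 12.000 V.
I_s = P/V_s = 83.5/12.000 = 6.9583 A.
I_p = I_s × N_s/N_p = 6.9583 × 72/720 = 0.696 A.

V_s ≈ 12.0 V, I_p ≈ 0.696 A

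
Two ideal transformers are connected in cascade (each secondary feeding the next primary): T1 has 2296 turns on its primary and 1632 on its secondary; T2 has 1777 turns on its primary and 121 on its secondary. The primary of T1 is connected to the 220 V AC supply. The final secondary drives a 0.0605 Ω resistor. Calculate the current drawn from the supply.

Secondary of T1: V = 220.00 × 1632/2296 = 156.38 V.
Secondary of T2: V = 156.38 × 121/1777 = 10.648 V.
I_load = 10.648/0.0605 = 176.00 A, so P_out = 10.648 × 176.00 = 1874.1 W.
All ideal ⇒ P_in = P_out, so I_supply = 1874.1/220 = 8.52 A.

I_supply ≈ 8.52 A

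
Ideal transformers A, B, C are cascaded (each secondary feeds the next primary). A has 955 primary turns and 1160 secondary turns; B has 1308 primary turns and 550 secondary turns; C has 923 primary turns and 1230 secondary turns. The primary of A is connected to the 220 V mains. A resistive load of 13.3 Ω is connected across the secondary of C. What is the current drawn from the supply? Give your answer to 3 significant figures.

I_supply ≈ 7.66 A

After A: V = 220.00 × 1160/955 = 267.23 V.
After B: V = 267.23 × 550/1308 = 112.37 V.
After C: V = 112.37 × 1230/923 = 149.74 V.
I_load = 149.74/13.3 = 11.259 A, so P_out = 149.74 × 11.259 = 1685.9 W.
All ideal ⇒ P_in = P_out, so I_supply = 1685.9/220 = 7.66 A.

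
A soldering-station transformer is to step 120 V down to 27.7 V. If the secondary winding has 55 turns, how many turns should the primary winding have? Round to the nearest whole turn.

N_p/N_s = V_p/V_s, so N_p = 55 × 120/27.7 = 238.3 ≈ 238 turns.

N_p = 238 turns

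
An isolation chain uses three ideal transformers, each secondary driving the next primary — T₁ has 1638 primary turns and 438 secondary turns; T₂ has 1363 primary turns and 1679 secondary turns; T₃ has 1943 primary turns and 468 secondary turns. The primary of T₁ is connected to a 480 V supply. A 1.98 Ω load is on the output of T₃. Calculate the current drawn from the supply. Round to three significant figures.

Secondary of T₁: V = 480.00 × 438/1638 = 128.35 V.
Secondary of T₂: V = 128.35 × 1679/1363 = 158.11 V.
Secondary of T₃: V = 158.11 × 468/1943 = 38.083 V.
I_load = 38.083/1.98 = 19.234 A, so P_out = 38.083 × 19.234 = 732.48 W.
All ideal ⇒ P_in = P_out, so I_supply = 732.48/480 = 1.53 A.

I_supply ≈ 1.53 A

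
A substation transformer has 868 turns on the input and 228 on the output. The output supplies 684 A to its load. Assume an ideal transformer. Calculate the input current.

For an ideal transformer I_in/I_out = N_out/N_in, so I_in = 684 × 228/868 = 180 A.

I_in ≈ 180 A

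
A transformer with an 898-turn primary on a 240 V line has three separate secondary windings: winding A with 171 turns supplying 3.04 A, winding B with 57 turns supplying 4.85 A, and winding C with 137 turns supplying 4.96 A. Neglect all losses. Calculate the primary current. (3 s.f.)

V_A = 240 × 171/898 = 45.702 V; V_B = 240 × 57/898 = 15.234 V; V_C = 240 × 137/898 = 36.615 V.
P_out = V_A I_A + V_B I_B + V_C I_C = 45.702×3.04 + 15.234×4.85 + 36.615×4.96 = 138.93 + 73.884 + 181.61 = 394.43 W.
Ideal ⇒ P_in = P_out, so I_p = P_out/V_p = 394.43/240 = 1.64 A.

I_p ≈ 1.64 A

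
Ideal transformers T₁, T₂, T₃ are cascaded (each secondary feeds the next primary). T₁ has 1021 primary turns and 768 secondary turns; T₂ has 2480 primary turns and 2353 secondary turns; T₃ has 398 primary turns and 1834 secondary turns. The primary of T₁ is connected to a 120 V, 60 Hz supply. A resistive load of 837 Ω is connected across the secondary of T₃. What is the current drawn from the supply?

After T₁: V = 120.00 × 768/1021 = 90.264 V.
After T₂: V = 90.264 × 2353/2480 = 85.642 V.
After T₃: V = 85.642 × 1834/398 = 394.64 V.
I_load = 394.64/837 = 0.47150 A, so P_out = 394.64 × 0.47150 = 186.07 W.
All ideal ⇒ P_in = P_out, so I_supply = 186.07/120 = 1.55 A.

I_supply ≈ 1.55 A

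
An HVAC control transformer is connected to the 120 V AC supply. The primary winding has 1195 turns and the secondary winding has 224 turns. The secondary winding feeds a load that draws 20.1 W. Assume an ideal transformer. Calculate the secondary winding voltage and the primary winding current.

V_s = V_p × N_s/N_p = 120 × 224/1195 = 22.494 V.
I_s = P/V_s = 20.1/22.494 = 0.89358 A.
I_p = I_s × N_s/N_p = 0.89358 × 224/1195 = 0.168 A.

V_s ≈ 22.5 V, I_p ≈ 0.168 A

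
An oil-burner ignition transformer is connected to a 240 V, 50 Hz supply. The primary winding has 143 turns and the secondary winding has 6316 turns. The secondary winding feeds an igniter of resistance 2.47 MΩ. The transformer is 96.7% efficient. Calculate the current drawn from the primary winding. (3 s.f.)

I_p ≈ 0.196 A

V_s = 240 × 6316/143 = 10600 V.
I_s = V_s/R = 10600/(2.47×10^6) = 0.0042916 A.
P_out = V_s I_s = 10600 × 0.0042916 = 45.492 W.
P_in = P_out/η = 45.492/0.967 = 47.045 W.
I_p = P_in/V_p = 47.045/240 = 0.196 A.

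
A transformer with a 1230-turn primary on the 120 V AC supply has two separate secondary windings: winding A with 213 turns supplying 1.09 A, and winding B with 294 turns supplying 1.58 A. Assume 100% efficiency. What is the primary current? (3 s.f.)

I_p ≈ 0.566 A

V_A = 120 × 213/1230 = 20.780 V; V_B = 120 × 294/1230 = 28.683 V.
P_out = V_A I_A + V_B I_B = 20.780×1.09 + 28.683×1.58 = 22.651 + 45.319 = 67.970 W.
Ideal ⇒ P_in = P_out, so I_p = P_out/V_p = 67.970/120 = 0.566 A.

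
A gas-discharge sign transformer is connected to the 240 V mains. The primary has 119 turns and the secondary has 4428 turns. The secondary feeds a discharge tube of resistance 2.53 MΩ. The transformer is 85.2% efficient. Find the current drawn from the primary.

V_s = 240 × 4428/119 = 8930.4 V.
I_s = V_s/R = 8930.4/(2.53×10^6) = 0.0035298 A.
P_out = V_s I_s = 8930.4 × 0.0035298 = 31.523 W.
P_in = P_out/η = 31.523/0.852 = 36.998 W.
I_p = P_in/V_p = 36.998/240 = 0.154 A.

I_p ≈ 0.154 A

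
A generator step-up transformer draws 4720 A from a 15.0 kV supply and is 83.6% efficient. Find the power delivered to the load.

P_out ≈ 5.92×10^7 W

P_in = V_p I_p = 15000 × 4720 = 7.0800×10^7 W.
P_out = η P_in = 0.836 × 7.0800×10^7 = 5.92×10^7 W.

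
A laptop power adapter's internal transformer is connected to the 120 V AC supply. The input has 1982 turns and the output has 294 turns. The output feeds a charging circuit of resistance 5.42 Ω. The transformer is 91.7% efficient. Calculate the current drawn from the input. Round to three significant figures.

V_out = 120 × 294/1982 = 17.800 V.
I_out = V_out/R = 17.800/5.42 = 3.2842 A.
P_out = V_out I_out = 17.800 × 3.2842 = 58.459 W.
P_in = P_out/η = 58.459/0.917 = 63.750 W.
I_in = P_in/V_in = 63.750/120 = 0.531 A.

I_in ≈ 0.531 A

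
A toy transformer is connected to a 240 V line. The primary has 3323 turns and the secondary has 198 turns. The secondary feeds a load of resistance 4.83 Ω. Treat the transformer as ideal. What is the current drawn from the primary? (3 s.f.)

I_p ≈ 0.176 A

V_s = V_p × N_s/N_p = 240 × 198/3323 = 14.300 V.
I_s = V_s/R = 14.300/4.83 = 2.9607 A.
For an ideal transformer I_p N_p = I_s N_s, so I_p = 2.9607 × 198/3323 = 0.176 A.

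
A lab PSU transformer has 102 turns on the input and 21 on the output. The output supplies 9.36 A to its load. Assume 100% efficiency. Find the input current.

For an ideal transformer I_in/I_out = N_out/N_in, so I_in = 9.36 × 21/102 = 1.93 A.

I_in ≈ 1.93 A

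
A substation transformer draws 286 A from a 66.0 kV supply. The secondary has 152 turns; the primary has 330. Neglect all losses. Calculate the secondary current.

I_s/I_p = N_p/N_s, so I_s = 286 × 330/152 = 621 A.

I_s ≈ 621 A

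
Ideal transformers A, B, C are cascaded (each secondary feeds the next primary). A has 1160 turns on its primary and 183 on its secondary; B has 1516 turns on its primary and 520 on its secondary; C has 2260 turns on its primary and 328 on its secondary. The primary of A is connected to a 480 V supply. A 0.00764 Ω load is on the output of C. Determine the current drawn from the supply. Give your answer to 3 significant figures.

I_supply ≈ 3.88 A

After A: V = 480.00 × 183/1160 = 75.724 V.
After B: V = 75.724 × 520/1516 = 25.974 V.
After C: V = 25.974 × 328/2260 = 3.7697 V.
I_load = 3.7697/0.00764 = 493.41 A, so P_out = 3.7697 × 493.41 = 1860.0 W.
All ideal ⇒ P_in = P_out, so I_supply = 1860.0/480 = 3.88 A.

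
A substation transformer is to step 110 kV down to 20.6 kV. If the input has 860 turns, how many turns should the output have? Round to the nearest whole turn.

N_out/N_in = V_out/V_in, so N_out = 860 × 20600/110000 = 161.1 ≈ 161 turns.

N_out = 161 turns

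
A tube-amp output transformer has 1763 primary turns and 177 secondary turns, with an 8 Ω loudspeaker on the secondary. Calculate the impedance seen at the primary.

Z_p = (N_p/N_s)² × Z_s = (1763/177)² × 8 = 794 Ω.

Z_p ≈ 794 Ω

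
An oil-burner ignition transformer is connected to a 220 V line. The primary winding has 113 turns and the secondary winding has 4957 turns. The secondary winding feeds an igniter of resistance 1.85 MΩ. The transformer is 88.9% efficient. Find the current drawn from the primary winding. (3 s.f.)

V_s = 220 × 4957/113 = 9650.8 V.
I_s = V_s/R = 9650.8/(1.85×10^6) = 0.0052166 A.
P_out = V_s I_s = 9650.8 × 0.0052166 = 50.345 W.
P_in = P_out/η = 50.345/0.889 = 56.631 W.
I_p = P_in/V_p = 56.631/220 = 0.257 A.

I_p ≈ 0.257 A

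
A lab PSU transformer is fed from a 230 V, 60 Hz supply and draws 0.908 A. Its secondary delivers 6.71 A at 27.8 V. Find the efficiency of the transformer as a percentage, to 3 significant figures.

P_in = 230 × 0.908 = 208.840 W.
P_out = 27.8 × 6.71 = 186.538 W.
η = P_out/P_in = 186.538/208.840 = 0.893.

η ≈ 89.3%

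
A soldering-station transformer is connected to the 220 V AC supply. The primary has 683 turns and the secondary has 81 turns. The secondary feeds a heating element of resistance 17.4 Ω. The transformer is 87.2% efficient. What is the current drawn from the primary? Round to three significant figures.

V_s = 220 × 81/683 = 26.091 V.
I_s = V_s/R = 26.091/17.4 = 1.4995 A.
P_out = V_s I_s = 26.091 × 1.4995 = 39.122 W.
P_in = P_out/η = 39.122/0.872 = 44.865 W.
I_p = P_in/V_p = 44.865/220 = 0.204 A.

I_p ≈ 0.204 A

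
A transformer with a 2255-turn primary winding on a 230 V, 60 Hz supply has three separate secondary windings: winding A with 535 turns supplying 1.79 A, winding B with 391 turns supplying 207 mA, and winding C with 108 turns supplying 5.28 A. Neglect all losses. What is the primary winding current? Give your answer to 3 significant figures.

V_A = 230 × 535/2255 = 54.568 V; V_B = 230 × 391/2255 = 39.880 V; V_C = 230 × 108/2255 = 11.016 V.
P_out = V_A I_A + V_B I_B + V_C I_C = 54.568×1.79 + 39.880×0.207 + 11.016×5.28 = 97.676 + 8.2552 + 58.162 = 164.09 W.
Ideal ⇒ P_in = P_out, so I_p = P_out/V_p = 164.09/230 = 0.713 A.

I_p ≈ 0.713 A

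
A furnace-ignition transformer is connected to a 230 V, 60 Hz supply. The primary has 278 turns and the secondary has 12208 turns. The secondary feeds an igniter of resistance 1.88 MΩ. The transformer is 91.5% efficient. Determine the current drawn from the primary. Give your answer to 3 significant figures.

I_p ≈ 0.258 A

V_s = 230 × 12208/278 = 10100 V.
I_s = V_s/R = 10100/(1.88×10^6) = 0.0053724 A.
P_out = V_s I_s = 10100 × 0.0053724 = 54.262 W.
P_in = P_out/η = 54.262/0.915 = 59.303 W.
I_p = P_in/V_p = 59.303/230 = 0.258 A.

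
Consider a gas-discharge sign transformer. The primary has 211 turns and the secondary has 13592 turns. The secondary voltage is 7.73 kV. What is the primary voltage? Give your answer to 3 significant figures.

V_p/V_s = N_p/N_s, so V_p = 7730 × 211/13592 = 120 V.

V_p ≈ 120 V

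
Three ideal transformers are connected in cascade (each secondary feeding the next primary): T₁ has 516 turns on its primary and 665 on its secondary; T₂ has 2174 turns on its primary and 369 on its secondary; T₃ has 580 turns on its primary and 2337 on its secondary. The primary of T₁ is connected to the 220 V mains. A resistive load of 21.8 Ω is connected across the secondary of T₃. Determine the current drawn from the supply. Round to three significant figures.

I_supply ≈ 7.84 A

After T₁: V = 220.00 × 665/516 = 283.53 V.
After T₂: V = 283.53 × 369/2174 = 48.124 V.
After T₃: V = 48.124 × 2337/580 = 193.91 V.
I_load = 193.91/21.8 = 8.8948 A, so P_out = 193.91 × 8.8948 = 1724.8 W.
All ideal ⇒ P_in = P_out, so I_supply = 1724.8/220 = 7.84 A.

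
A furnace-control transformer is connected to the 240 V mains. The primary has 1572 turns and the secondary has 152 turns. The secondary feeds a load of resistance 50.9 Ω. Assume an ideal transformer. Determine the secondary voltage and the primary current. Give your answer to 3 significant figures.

V_s = V_p × N_s/N_p = 240 × 152/1572 = 23.206 V.
I_s = V_s/R = 23.206/50.9 = 0.45592 A.
I_p = I_s × N_s/N_p = 0.45592 × 152/1572 = 0.0441 A.

V_s ≈ 23.2 V, I_p ≈ 0.0441 A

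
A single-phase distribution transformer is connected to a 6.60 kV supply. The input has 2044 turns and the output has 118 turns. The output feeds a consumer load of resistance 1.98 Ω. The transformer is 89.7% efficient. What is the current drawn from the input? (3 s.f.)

V_out = 6600 × 118/2044 = 381.02 V.
I_out = V_out/R = 381.02/1.98 = 192.43 A.
P_out = V_out I_out = 381.02 × 192.43 = 73320 W.
P_in = P_out/η = 73320/0.897 = 81740 W.
I_in = P_in/V_in = 81740/6600 = 12.4 A.

I_in ≈ 12.4 A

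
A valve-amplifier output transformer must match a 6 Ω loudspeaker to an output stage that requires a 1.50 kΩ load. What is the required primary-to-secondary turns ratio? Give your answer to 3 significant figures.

Z_p/Z_s = (N_p/N_s)², so N_p/N_s = √(1500/6) = √250 = 15.8.

N_p/N_s ≈ 15.8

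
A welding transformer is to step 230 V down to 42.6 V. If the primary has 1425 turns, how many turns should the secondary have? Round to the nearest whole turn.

N_s = 264 turns

N_s/N_p = V_s/V_p, so N_s = 1425 × 42.6/230 = 263.9 ≈ 264 turns.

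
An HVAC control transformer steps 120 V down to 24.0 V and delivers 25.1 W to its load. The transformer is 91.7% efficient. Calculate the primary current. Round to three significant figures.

I_p ≈ 0.228 A

P_in = P_out/η = 25.1/0.917 = 27.372 W.
I_p = P_in/V_p = 27.372/120 = 0.228 A.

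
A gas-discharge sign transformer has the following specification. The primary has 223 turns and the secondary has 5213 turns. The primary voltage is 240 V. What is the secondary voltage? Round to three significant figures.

V_s ≈ 5610 V

V_s/V_p = N_s/N_p, so V_s = 240 × 5213/223 = 5610 V.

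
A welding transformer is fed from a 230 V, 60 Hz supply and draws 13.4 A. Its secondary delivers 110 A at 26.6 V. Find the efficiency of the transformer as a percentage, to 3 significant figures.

P_in = 230 × 13.4 = 3082.00 W.
P_out = 26.6 × 110 = 2926.00 W.
η = P_out/P_in = 2926.00/3082.00 = 0.949.

η ≈ 94.9%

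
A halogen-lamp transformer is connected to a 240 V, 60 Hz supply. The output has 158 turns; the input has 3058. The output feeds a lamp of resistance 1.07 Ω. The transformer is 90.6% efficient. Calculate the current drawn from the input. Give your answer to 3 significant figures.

I_in ≈ 0.661 A

V_out = 240 × 158/3058 = 12.400 V.
I_out = V_out/R = 12.400/1.07 = 11.589 A.
P_out = V_out I_out = 12.400 × 11.589 = 143.71 W.
P_in = P_out/η = 143.71/0.906 = 158.62 W.
I_in = P_in/V_in = 158.62/240 = 0.661 A.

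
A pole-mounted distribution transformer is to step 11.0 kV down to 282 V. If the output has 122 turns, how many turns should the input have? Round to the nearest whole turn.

N_in = 4759 turns

N_in/N_out = V_in/V_out, so N_in = 122 × 11000/282 = 4758.9 ≈ 4759 turns.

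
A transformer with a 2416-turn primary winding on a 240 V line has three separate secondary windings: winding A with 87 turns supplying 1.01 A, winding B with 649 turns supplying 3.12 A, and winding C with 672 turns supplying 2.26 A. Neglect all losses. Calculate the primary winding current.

V_A = 240 × 87/2416 = 8.6424 V; V_B = 240 × 649/2416 = 64.470 V; V_C = 240 × 672/2416 = 66.755 V.
P_out = V_A I_A + V_B I_B + V_C I_C = 8.6424×1.01 + 64.470×3.12 + 66.755×2.26 = 8.7288 + 201.15 + 150.87 = 360.74 W.
Ideal ⇒ P_in = P_out, so I_p = P_out/V_p = 360.74/240 = 1.50 A.

I_p ≈ 1.50 A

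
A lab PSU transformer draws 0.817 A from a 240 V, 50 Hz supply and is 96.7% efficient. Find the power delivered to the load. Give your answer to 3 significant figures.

P_out ≈ 190 W

P_in = V_p I_p = 240 × 0.817 = 196.08 W.
P_out = η P_in = 0.967 × 196.08 = 190 W.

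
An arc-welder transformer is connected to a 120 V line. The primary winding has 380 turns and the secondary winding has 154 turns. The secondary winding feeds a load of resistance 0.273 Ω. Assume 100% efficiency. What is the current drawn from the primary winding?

V_s = V_p × N_s/N_p = 120 × 154/380 = 48.632 V.
I_s = V_s/R = 48.632/0.273 = 178.14 A.
For an ideal transformer I_p N_p = I_s N_s, so I_p = 178.14 × 154/380 = 72.2 A.

I_p ≈ 72.2 A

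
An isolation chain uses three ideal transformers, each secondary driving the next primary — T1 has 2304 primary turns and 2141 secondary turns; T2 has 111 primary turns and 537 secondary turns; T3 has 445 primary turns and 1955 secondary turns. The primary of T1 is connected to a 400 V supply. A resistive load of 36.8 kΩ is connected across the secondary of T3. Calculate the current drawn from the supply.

After T1: V = 400.00 × 2141/2304 = 371.70 V.
After T2: V = 371.70 × 537/111 = 1798.2 V.
After T3: V = 1798.2 × 1955/445 = 7900.1 V.
I_load = 7900.1/36800 = 0.21468 A, so P_out = 7900.1 × 0.21468 = 1696.0 W.
All ideal ⇒ P_in = P_out, so I_supply = 1696.0/400 = 4.24 A.

I_supply ≈ 4.24 A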